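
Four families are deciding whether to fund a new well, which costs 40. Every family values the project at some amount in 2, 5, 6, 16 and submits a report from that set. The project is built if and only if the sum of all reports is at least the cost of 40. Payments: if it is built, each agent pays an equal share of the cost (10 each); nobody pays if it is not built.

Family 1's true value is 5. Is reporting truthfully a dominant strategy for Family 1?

No

Consider the case where Family 2 reports 5, Family 3 reports 16 and Family 4 reports 16.
Truthful report 5: project built, pays 10, utility 5 - 10 = -5.
Report 2 instead: project not built, utility 0.
Since 0 > -5, reporting 2 is strictly better here, so truthful reporting is not dominant.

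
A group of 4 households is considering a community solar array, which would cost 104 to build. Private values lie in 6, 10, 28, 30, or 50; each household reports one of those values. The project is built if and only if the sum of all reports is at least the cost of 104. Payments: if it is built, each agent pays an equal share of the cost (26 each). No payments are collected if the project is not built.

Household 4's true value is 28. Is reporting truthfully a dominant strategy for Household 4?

Consider the case where Household 1 reports 6, Household 2 reports 6 and Household 3 reports 50.
Truthful report 28: project not built, utility 0.
Report 50 instead: project built, pays 26, utility 28 - 26 = 2.
Since 2 > 0, reporting 50 is strictly better here, so truthful reporting is not dominant.

No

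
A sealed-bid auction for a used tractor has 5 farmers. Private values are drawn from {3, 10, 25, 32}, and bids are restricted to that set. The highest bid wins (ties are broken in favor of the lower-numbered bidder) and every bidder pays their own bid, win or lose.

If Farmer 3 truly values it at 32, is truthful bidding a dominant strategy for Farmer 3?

No

Consider the case where Farmer 1 bids 3, Farmer 2 bids 3, Farmer 4 bids 3 and Farmer 5 bids 3.
Truthful bid 32: wins, pays 32, utility 32 - 32 = 0.
Bid 10 instead: wins, pays 10, utility 32 - 10 = 22.
Since 22 > 0, bidding 10 is strictly better here, so truthful bidding is not dominant.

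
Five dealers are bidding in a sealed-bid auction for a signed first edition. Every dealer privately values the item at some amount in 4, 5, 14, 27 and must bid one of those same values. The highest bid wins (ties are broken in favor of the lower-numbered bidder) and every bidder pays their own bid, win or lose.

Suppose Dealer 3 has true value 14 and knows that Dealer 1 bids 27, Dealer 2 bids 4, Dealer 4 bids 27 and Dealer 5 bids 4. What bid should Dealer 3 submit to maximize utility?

4

Bid 4: loses but pays 4, utility -4.
Bid 5: loses but pays 5, utility -5.
Bid 14: loses but pays 14, utility -14.
Bid 27: loses but pays 27, utility -27.
The best choice is 4 with utility -4.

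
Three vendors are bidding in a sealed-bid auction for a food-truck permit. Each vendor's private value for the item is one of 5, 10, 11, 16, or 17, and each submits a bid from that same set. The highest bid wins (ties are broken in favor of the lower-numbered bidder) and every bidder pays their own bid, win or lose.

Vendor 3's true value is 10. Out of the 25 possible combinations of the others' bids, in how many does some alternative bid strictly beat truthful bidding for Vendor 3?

Others bid (5, 10): truth gives -10; bid 11 gives -1 > -10. Violating.
Others bid (5, 11): truth gives -10; bid 5 gives -5 > -10. Violating.
Others bid (5, 16): truth gives -10; bid 5 gives -5 > -10. Violating.
Others bid (5, 17): truth gives -10; bid 5 gives -5 > -10. Violating.
Others bid (5, 5): truth gives 0; no alternative beats it.
(Checking all 25 profiles: 24 have a profitable deviation, 1 does not.)

24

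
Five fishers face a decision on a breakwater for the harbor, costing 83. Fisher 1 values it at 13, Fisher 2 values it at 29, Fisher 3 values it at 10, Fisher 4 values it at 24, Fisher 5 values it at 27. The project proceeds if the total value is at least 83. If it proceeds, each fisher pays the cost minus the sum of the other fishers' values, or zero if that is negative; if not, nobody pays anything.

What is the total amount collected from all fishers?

Total value 103 ≥ cost 83, so it is built.
Fisher 1: others sum to 90; max(0, 83 - 90) = 0.
Fisher 2: others sum to 74; max(0, 83 - 74) = 9.
Fisher 3: others sum to 93; max(0, 83 - 93) = 0.
Fisher 4: others sum to 79; max(0, 83 - 79) = 4.
Fisher 5: others sum to 76; max(0, 83 - 76) = 7.
Total collected = 0 + 9 + 0 + 4 + 7 = 20.

20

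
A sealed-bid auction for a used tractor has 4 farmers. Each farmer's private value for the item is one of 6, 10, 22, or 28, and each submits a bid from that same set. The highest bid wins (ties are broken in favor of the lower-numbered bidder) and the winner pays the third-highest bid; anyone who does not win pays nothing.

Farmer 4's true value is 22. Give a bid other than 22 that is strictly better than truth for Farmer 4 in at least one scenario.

Suppose Farmer 1 bids 6, Farmer 2 bids 6 and Farmer 3 bids 22.
Bid 22: loses, pays 0, utility 0.
Bid 28: wins, pays 6, utility 22 - 6 = 16.
So bidding 28 beats truth here (16 > 0).

28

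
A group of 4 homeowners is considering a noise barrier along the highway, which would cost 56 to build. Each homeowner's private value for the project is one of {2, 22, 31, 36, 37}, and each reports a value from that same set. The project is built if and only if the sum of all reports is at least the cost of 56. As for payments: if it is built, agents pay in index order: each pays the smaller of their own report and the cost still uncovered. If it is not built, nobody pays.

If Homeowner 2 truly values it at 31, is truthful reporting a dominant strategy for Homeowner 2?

Consider the case where Homeowner 1 reports 2, Homeowner 3 reports 2 and Homeowner 4 reports 31.
Truthful report 31: project built, pays 31, utility 31 - 31 = 0.
Report 22 instead: project built, pays 22, utility 31 - 22 = 9.
Since 9 > 0, reporting 22 is strictly better here, so truthful reporting is not dominant.

No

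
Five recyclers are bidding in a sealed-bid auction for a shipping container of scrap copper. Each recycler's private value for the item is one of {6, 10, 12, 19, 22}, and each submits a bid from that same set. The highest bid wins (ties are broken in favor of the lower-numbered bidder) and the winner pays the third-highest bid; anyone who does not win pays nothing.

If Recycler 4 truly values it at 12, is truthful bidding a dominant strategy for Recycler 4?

No

Consider the case where Recycler 1 bids 6, Recycler 2 bids 6, Recycler 3 bids 6 and Recycler 5 bids 19.
Truthful bid 12: loses, pays 0, utility 0.
Bid 19 instead: wins, pays 6, utility 12 - 6 = 6.
Since 6 > 0, bidding 19 is strictly better here, so truthful bidding is not dominant.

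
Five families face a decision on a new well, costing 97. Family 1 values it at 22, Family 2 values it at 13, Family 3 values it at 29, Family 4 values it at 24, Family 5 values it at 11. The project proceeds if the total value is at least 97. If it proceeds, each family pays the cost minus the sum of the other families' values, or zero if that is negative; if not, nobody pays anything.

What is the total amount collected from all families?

Total value 99 ≥ cost 97, so it is built.
Family 1: others sum to 77; max(0, 97 - 77) = 20.
Family 2: others sum to 86; max(0, 97 - 86) = 11.
Family 3: others sum to 70; max(0, 97 - 70) = 27.
Family 4: others sum to 75; max(0, 97 - 75) = 22.
Family 5: others sum to 88; max(0, 97 - 88) = 9.
Total collected = 20 + 11 + 27 + 22 + 9 = 89.

89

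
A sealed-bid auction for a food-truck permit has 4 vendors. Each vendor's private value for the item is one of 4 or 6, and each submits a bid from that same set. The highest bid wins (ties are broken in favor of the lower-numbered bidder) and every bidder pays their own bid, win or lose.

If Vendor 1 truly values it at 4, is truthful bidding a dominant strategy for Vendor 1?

No

Consider the case where Vendor 2 bids 4, Vendor 3 bids 4 and Vendor 4 bids 6.
Truthful bid 4: loses but pays 4, utility -4.
Bid 6 instead: wins, pays 6, utility 4 - 6 = -2.
Since -2 > -4, bidding 6 is strictly better here, so truthful bidding is not dominant.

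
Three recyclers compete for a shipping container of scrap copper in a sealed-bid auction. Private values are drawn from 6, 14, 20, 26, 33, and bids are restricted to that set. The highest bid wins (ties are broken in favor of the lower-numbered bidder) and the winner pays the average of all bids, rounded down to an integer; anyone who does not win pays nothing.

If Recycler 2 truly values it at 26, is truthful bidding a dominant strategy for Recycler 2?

Consider the case where Recycler 1 bids 6 and Recycler 3 bids 6.
Truthful bid 26: wins, pays 12, utility 26 - 12 = 14.
Bid 14 instead: wins, pays 8, utility 26 - 8 = 18.
Since 18 > 14, bidding 14 is strictly better here, so truthful bidding is not dominant.

No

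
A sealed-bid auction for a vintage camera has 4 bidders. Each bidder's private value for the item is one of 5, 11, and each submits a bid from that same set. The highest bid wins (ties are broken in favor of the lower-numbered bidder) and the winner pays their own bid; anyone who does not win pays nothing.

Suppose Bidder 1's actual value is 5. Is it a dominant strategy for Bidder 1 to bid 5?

Yes

Check each profile of the others' bids and compare truth against every alternative bid.
Others bid (5, 5, 5): truth gives 0, best alternative gives -6.
Others bid (5, 5, 11): truth gives 0, best alternative gives -6.
Others bid (5, 11, 5): truth gives 0, best alternative gives -6.
Others bid (5, 11, 11): truth gives 0, best alternative gives -6.
Others bid (11, 5, 5): truth gives 0, best alternative gives -6.
Others bid (11, 5, 11): truth gives 0, best alternative gives -6.
(Remaining 2 profiles checked similarly; truth is weakly best in each.)
In every case the truthful bid is at least as good as any alternative, so it is a dominant strategy.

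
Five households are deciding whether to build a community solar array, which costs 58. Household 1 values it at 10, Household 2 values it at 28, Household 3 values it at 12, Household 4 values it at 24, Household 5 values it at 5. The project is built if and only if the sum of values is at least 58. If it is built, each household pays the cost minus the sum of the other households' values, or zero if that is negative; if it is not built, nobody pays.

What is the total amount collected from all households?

10

Total value 79 ≥ cost 58, so it is built.
Household 1: others sum to 69; max(0, 58 - 69) = 0.
Household 2: others sum to 51; max(0, 58 - 51) = 7.
Household 3: others sum to 67; max(0, 58 - 67) = 0.
Household 4: others sum to 55; max(0, 58 - 55) = 3.
Household 5: others sum to 74; max(0, 58 - 74) = 0.
Total collected = 0 + 7 + 0 + 3 + 0 = 10.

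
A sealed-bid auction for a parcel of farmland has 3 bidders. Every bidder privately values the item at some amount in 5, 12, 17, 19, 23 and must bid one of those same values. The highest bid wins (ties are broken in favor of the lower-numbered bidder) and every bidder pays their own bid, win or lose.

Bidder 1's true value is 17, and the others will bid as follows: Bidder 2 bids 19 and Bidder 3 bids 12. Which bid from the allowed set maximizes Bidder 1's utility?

19

Bid 5: loses but pays 5, utility -5.
Bid 12: loses but pays 12, utility -12.
Bid 17: loses but pays 17, utility -17.
Bid 19: wins, pays 19, utility 17 - 19 = -2.
Bid 23: wins, pays 23, utility 17 - 23 = -6.
The best choice is 19 with utility -2.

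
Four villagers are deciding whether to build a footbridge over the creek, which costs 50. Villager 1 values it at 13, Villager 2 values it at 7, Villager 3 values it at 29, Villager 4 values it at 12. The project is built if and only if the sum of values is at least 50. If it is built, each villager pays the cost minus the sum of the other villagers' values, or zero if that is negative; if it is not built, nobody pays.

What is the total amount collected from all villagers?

21

Total value 61 ≥ cost 50, so it is built.
Villager 1: others sum to 48; max(0, 50 - 48) = 2.
Villager 2: others sum to 54; max(0, 50 - 54) = 0.
Villager 3: others sum to 32; max(0, 50 - 32) = 18.
Villager 4: others sum to 49; max(0, 50 - 49) = 1.
Total collected = 2 + 0 + 18 + 1 = 21.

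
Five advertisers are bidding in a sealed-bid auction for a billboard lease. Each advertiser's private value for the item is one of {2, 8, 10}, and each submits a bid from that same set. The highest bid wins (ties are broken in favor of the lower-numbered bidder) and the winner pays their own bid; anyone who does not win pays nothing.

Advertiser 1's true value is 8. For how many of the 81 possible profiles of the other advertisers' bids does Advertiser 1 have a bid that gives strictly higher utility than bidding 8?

1

Others bid (2, 2, 2, 2): truth gives 0; bid 2 gives 6 > 0. Violating.
Others bid (2, 2, 2, 8): truth gives 0; no alternative beats it.
Others bid (2, 2, 2, 10): truth gives 0; no alternative beats it.
(Checking all 81 profiles: 1 has a profitable deviation, 80 do not.)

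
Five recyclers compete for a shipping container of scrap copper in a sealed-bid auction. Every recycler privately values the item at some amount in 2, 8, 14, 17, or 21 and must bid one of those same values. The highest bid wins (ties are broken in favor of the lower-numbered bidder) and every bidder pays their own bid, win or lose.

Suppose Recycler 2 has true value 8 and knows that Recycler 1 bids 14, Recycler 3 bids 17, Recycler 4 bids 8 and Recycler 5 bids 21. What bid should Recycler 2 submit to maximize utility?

Bid 2: loses but pays 2, utility -2.
Bid 8: loses but pays 8, utility -8.
Bid 14: loses but pays 14, utility -14.
Bid 17: loses but pays 17, utility -17.
Bid 21: wins, pays 21, utility 8 - 21 = -13.
The best choice is 2 with utility -2.

2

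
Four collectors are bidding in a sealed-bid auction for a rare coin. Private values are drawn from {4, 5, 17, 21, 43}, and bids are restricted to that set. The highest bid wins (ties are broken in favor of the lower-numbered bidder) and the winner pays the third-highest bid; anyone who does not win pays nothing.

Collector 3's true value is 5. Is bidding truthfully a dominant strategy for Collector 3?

No

Consider the case where Collector 1 bids 4, Collector 2 bids 4 and Collector 4 bids 17.
Truthful bid 5: loses, pays 0, utility 0.
Bid 17 instead: wins, pays 4, utility 5 - 4 = 1.
Since 1 > 0, bidding 17 is strictly better here, so truthful bidding is not dominant.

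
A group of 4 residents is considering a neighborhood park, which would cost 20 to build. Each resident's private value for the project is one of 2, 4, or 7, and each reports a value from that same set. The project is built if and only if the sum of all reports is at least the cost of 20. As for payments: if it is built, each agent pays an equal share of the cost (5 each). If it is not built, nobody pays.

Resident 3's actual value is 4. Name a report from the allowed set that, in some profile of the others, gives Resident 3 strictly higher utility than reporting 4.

Suppose Resident 1 reports 2, Resident 2 reports 7 and Resident 4 reports 7.
Report 4: project built, pays 5, utility 4 - 5 = -1.
Report 2: project not built, utility 0.
So reporting 2 beats truth here (0 > -1).

2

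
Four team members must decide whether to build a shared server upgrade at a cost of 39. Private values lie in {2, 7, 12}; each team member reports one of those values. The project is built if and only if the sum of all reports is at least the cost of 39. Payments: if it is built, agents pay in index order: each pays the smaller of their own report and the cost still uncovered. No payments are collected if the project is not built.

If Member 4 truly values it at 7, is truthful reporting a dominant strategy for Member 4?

Yes

Check each profile of the others' reports and compare truth against every alternative report.
Others report (12, 12, 12): truth gives 4, best alternative gives 4.
Others report (2, 2, 2): truth gives 0, best alternative gives 0.
Others report (2, 2, 7): truth gives 0, best alternative gives 0.
Others report (2, 2, 12): truth gives 0, best alternative gives 0.
Others report (2, 7, 2): truth gives 0, best alternative gives 0.
Others report (2, 7, 7): truth gives 0, best alternative gives 0.
(Remaining 21 profiles checked similarly; truth is weakly best in each.)
In every case the truthful report is at least as good as any alternative, so it is a dominant strategy.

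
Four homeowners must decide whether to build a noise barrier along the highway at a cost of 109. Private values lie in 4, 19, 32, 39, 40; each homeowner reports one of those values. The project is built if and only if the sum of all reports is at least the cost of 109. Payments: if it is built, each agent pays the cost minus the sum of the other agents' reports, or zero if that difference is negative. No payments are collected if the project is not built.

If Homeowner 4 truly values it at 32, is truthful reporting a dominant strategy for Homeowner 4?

Yes

Check each profile of the others' reports and compare truth against every alternative report.
Others report (32, 39, 39): truth gives 32, best alternative gives 32.
Others report (32, 39, 40): truth gives 32, best alternative gives 32.
Others report (32, 40, 39): truth gives 32, best alternative gives 32.
Others report (32, 40, 40): truth gives 32, best alternative gives 32.
Others report (39, 32, 39): truth gives 32, best alternative gives 32.
Others report (39, 32, 40): truth gives 32, best alternative gives 32.
(Remaining 119 profiles checked similarly; truth is weakly best in each.)
In every case the truthful report is at least as good as any alternative, so it is a dominant strategy.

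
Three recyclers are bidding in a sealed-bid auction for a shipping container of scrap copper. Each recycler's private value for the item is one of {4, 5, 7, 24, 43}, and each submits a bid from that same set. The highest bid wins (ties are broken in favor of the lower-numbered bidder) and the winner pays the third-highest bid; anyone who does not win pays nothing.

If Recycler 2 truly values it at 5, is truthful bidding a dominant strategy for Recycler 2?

Consider the case where Recycler 1 bids 4 and Recycler 3 bids 7.
Truthful bid 5: loses, pays 0, utility 0.
Bid 7 instead: wins, pays 4, utility 5 - 4 = 1.
Since 1 > 0, bidding 7 is strictly better here, so truthful bidding is not dominant.

No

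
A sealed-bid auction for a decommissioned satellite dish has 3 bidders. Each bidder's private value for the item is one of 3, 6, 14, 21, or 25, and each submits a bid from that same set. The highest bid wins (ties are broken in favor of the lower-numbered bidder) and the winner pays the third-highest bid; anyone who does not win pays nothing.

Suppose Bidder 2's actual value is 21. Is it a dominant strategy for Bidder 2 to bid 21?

No

Consider the case where Bidder 1 bids 3 and Bidder 3 bids 25.
Truthful bid 21: loses, pays 0, utility 0.
Bid 25 instead: wins, pays 3, utility 21 - 3 = 18.
Since 18 > 0, bidding 25 is strictly better here, so truthful bidding is not dominant.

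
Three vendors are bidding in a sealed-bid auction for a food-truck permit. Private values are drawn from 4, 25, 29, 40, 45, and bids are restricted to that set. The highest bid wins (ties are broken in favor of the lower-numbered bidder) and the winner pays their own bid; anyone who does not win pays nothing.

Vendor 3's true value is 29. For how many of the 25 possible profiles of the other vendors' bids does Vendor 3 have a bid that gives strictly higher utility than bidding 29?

Others bid (4, 4): truth gives 0; bid 25 gives 4 > 0. Violating.
Others bid (4, 25): truth gives 0; no alternative beats it.
Others bid (4, 29): truth gives 0; no alternative beats it.
(Checking all 25 profiles: 1 has a profitable deviation, 24 do not.)

1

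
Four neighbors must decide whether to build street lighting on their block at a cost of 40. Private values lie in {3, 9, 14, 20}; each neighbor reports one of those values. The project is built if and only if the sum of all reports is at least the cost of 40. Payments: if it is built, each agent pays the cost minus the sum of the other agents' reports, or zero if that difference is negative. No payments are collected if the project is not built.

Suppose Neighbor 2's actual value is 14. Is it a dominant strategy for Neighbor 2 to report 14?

Yes

Check each profile of the others' reports and compare truth against every alternative report.
Others report (3, 20, 20): truth gives 14, best alternative gives 14.
Others report (9, 14, 20): truth gives 14, best alternative gives 14.
Others report (9, 20, 14): truth gives 14, best alternative gives 14.
Others report (9, 20, 20): truth gives 14, best alternative gives 14.
Others report (14, 9, 20): truth gives 14, best alternative gives 14.
Others report (14, 14, 14): truth gives 14, best alternative gives 14.
(Remaining 58 profiles checked similarly; truth is weakly best in each.)
In every case the truthful report is at least as good as any alternative, so it is a dominant strategy.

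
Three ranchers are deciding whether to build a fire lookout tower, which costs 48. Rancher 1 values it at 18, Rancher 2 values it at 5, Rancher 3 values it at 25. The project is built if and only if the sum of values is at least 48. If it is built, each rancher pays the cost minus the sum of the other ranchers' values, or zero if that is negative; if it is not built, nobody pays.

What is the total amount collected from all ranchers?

Total value 48 ≥ cost 48, so it is built.
Rancher 1: others sum to 30; max(0, 48 - 30) = 18.
Rancher 2: others sum to 43; max(0, 48 - 43) = 5.
Rancher 3: others sum to 23; max(0, 48 - 23) = 25.
Total collected = 18 + 5 + 25 = 48.

48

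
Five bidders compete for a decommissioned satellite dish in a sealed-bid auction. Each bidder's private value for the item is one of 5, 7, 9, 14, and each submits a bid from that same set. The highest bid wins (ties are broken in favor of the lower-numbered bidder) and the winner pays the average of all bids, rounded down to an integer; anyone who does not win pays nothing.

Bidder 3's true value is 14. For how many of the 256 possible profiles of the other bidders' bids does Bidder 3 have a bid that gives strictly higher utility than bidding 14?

36

Others bid (5, 5, 5, 5): truth gives 8; bid 7 gives 9 > 8. Violating.
Others bid (5, 5, 5, 7): truth gives 7; bid 7 gives 9 > 7. Violating.
Others bid (5, 5, 5, 9): truth gives 7; bid 9 gives 8 > 7. Violating.
Others bid (5, 5, 7, 5): truth gives 7; bid 7 gives 9 > 7. Violating.
Others bid (5, 5, 5, 14): truth gives 6; no alternative beats it.
Others bid (5, 5, 7, 14): truth gives 5; no alternative beats it.
(Checking all 256 profiles: 36 have a profitable deviation, 220 do not.)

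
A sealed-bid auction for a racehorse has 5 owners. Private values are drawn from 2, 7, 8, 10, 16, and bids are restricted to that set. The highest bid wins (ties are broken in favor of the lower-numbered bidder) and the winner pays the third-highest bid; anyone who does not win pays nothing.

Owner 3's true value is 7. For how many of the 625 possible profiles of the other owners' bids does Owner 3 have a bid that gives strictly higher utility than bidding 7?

12

Others bid (2, 2, 2, 8): truth gives 0; bid 8 gives 5 > 0. Violating.
Others bid (2, 2, 2, 10): truth gives 0; bid 10 gives 5 > 0. Violating.
Others bid (2, 2, 2, 16): truth gives 0; bid 16 gives 5 > 0. Violating.
Others bid (2, 2, 8, 2): truth gives 0; bid 8 gives 5 > 0. Violating.
Others bid (2, 2, 2, 2): truth gives 5; no alternative beats it.
Others bid (2, 2, 2, 7): truth gives 5; no alternative beats it.
(Checking all 625 profiles: 12 have a profitable deviation, 613 do not.)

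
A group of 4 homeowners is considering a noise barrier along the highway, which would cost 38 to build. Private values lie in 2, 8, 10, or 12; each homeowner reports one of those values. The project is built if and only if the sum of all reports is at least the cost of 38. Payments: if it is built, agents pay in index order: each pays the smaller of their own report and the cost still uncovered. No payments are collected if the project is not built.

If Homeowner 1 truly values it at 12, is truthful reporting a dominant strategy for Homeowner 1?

No

Consider the case where Homeowner 2 reports 8, Homeowner 3 reports 8 and Homeowner 4 reports 12.
Truthful report 12: project built, pays 12, utility 12 - 12 = 0.
Report 10 instead: project built, pays 10, utility 12 - 10 = 2.
Since 2 > 0, reporting 10 is strictly better here, so truthful reporting is not dominant.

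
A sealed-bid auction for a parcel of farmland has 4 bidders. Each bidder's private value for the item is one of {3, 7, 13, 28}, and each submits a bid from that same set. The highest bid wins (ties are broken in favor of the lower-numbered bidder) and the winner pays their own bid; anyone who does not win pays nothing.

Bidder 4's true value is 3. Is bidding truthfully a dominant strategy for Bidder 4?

Check each profile of the others' bids and compare truth against every alternative bid.
Others bid (3, 3, 3): truth gives 0, best alternative gives -4.
Others bid (3, 3, 7): truth gives 0, best alternative gives 0.
Others bid (3, 3, 13): truth gives 0, best alternative gives 0.
Others bid (3, 3, 28): truth gives 0, best alternative gives 0.
Others bid (3, 7, 3): truth gives 0, best alternative gives 0.
Others bid (3, 7, 7): truth gives 0, best alternative gives 0.
(Remaining 58 profiles checked similarly; truth is weakly best in each.)
In every case the truthful bid is at least as good as any alternative, so it is a dominant strategy.

Yes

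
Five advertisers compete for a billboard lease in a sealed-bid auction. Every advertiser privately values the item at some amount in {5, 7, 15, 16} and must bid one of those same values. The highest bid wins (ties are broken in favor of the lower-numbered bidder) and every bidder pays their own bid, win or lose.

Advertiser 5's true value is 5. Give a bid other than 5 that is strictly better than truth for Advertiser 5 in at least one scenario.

7

Suppose Advertiser 1 bids 5, Advertiser 2 bids 5, Advertiser 3 bids 5 and Advertiser 4 bids 5.
Bid 5: loses but pays 5, utility -5.
Bid 7: wins, pays 7, utility 5 - 7 = -2.
So bidding 7 beats truth here (-2 > -5).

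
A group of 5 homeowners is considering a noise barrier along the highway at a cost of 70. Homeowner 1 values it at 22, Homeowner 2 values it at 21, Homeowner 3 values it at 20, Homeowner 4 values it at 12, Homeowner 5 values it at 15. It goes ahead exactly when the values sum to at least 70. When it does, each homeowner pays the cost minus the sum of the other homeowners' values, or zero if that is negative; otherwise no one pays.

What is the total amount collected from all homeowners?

Total value 90 ≥ cost 70, so it is built.
Homeowner 1: others sum to 68; max(0, 70 - 68) = 2.
Homeowner 2: others sum to 69; max(0, 70 - 69) = 1.
Homeowner 3: others sum to 70; max(0, 70 - 70) = 0.
Homeowner 4: others sum to 78; max(0, 70 - 78) = 0.
Homeowner 5: others sum to 75; max(0, 70 - 75) = 0.
Total collected = 2 + 1 + 0 + 0 + 0 = 3.

3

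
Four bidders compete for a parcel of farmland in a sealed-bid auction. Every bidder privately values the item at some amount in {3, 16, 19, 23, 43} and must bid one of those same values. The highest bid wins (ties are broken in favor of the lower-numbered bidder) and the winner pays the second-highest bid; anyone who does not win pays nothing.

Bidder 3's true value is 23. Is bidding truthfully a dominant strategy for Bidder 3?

Check each profile of the others' bids and compare truth against every alternative bid.
Others bid (3, 3, 3): truth gives 20, best alternative gives 20.
Others bid (3, 3, 16): truth gives 7, best alternative gives 7.
Others bid (3, 16, 3): truth gives 7, best alternative gives 7.
Others bid (3, 16, 16): truth gives 7, best alternative gives 7.
Others bid (16, 3, 3): truth gives 7, best alternative gives 7.
Others bid (16, 3, 16): truth gives 7, best alternative gives 7.
(Remaining 119 profiles checked similarly; truth is weakly best in each.)
In every case the truthful bid is at least as good as any alternative, so it is a dominant strategy.

Yes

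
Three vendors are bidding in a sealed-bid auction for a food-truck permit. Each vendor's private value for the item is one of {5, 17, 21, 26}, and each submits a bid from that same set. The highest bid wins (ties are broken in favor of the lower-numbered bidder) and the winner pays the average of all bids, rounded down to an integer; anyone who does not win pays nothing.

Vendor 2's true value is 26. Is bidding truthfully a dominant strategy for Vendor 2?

Consider the case where Vendor 1 bids 5 and Vendor 3 bids 5.
Truthful bid 26: wins, pays 12, utility 26 - 12 = 14.
Bid 17 instead: wins, pays 9, utility 26 - 9 = 17.
Since 17 > 14, bidding 17 is strictly better here, so truthful bidding is not dominant.

No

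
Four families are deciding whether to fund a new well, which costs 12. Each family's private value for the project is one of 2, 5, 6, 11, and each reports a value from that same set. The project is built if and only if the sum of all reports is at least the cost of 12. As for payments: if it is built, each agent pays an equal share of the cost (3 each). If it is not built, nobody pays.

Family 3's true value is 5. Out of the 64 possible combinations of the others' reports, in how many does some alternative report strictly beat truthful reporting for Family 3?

1

Others report (2, 2, 2): truth gives 0; report 6 gives 2 > 0. Violating.
Others report (2, 2, 5): truth gives 2; no alternative beats it.
Others report (2, 2, 6): truth gives 2; no alternative beats it.
(Checking all 64 profiles: 1 has a profitable deviation, 63 do not.)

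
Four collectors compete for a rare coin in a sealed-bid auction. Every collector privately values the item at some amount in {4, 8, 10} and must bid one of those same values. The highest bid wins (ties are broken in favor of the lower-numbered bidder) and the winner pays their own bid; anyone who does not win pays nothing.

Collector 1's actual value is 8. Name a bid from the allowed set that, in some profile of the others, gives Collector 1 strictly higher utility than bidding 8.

Suppose Collector 2 bids 4, Collector 3 bids 4 and Collector 4 bids 4.
Bid 8: wins, pays 8, utility 8 - 8 = 0.
Bid 4: wins, pays 4, utility 8 - 4 = 4.
So bidding 4 beats truth here (4 > 0).

4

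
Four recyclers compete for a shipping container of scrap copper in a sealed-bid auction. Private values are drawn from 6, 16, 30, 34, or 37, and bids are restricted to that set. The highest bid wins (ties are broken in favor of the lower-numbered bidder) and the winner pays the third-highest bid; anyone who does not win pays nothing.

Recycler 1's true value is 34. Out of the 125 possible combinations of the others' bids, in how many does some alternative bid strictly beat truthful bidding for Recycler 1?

27

Others bid (6, 6, 37): truth gives 0; bid 37 gives 28 > 0. Violating.
Others bid (6, 16, 37): truth gives 0; bid 37 gives 18 > 0. Violating.
Others bid (6, 30, 37): truth gives 0; bid 37 gives 4 > 0. Violating.
Others bid (6, 37, 6): truth gives 0; bid 37 gives 28 > 0. Violating.
Others bid (6, 6, 6): truth gives 28; no alternative beats it.
Others bid (6, 6, 16): truth gives 28; no alternative beats it.
(Checking all 125 profiles: 27 have a profitable deviation, 98 do not.)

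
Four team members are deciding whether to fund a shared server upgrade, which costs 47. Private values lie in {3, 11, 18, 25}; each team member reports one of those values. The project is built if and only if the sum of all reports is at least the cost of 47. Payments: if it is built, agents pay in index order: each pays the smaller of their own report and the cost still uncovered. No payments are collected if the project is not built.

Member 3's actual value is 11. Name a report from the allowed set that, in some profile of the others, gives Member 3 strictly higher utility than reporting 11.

Suppose Member 1 reports 3, Member 2 reports 18 and Member 4 reports 25.
Report 11: project built, pays 11, utility 11 - 11 = 0.
Report 3: project built, pays 3, utility 11 - 3 = 8.
So reporting 3 beats truth here (8 > 0).

3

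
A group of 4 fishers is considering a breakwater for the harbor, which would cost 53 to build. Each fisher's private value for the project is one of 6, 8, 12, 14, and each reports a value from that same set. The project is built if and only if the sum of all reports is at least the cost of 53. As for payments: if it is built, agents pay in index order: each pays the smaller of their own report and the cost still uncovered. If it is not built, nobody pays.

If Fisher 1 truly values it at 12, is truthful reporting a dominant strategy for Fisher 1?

Check each profile of the others' reports and compare truth against every alternative report.
Others report (6, 6, 6): truth gives 0, best alternative gives 0.
Others report (6, 6, 8): truth gives 0, best alternative gives 0.
Others report (6, 6, 12): truth gives 0, best alternative gives 0.
Others report (6, 6, 14): truth gives 0, best alternative gives 0.
Others report (6, 8, 6): truth gives 0, best alternative gives 0.
Others report (6, 8, 8): truth gives 0, best alternative gives 0.
(Remaining 58 profiles checked similarly; truth is weakly best in each.)
In every case the truthful report is at least as good as any alternative, so it is a dominant strategy.

Yes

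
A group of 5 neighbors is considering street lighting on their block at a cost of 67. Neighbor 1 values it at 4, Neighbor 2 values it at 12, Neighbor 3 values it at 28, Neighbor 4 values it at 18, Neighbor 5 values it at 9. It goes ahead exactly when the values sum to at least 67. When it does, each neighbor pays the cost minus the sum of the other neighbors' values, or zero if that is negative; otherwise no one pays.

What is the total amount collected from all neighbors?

51

Total value 71 ≥ cost 67, so it is built.
Neighbor 1: others sum to 67; max(0, 67 - 67) = 0.
Neighbor 2: others sum to 59; max(0, 67 - 59) = 8.
Neighbor 3: others sum to 43; max(0, 67 - 43) = 24.
Neighbor 4: others sum to 53; max(0, 67 - 53) = 14.
Neighbor 5: others sum to 62; max(0, 67 - 62) = 5.
Total collected = 0 + 8 + 24 + 14 + 5 = 51.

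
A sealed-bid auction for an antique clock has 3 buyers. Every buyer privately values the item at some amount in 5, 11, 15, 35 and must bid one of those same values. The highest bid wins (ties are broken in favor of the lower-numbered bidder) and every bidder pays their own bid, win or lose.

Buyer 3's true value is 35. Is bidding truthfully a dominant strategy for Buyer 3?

No

Consider the case where Buyer 1 bids 5 and Buyer 2 bids 5.
Truthful bid 35: wins, pays 35, utility 35 - 35 = 0.
Bid 11 instead: wins, pays 11, utility 35 - 11 = 24.
Since 24 > 0, bidding 11 is strictly better here, so truthful bidding is not dominant.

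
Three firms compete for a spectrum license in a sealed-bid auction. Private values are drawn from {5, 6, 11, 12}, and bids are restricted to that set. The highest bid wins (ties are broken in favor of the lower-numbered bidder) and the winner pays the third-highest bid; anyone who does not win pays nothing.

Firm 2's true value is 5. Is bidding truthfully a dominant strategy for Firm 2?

Check each profile of the others' bids and compare truth against every alternative bid.
Others bid (5, 5): truth gives 0, best alternative gives 0.
Others bid (5, 6): truth gives 0, best alternative gives 0.
Others bid (5, 11): truth gives 0, best alternative gives 0.
Others bid (5, 12): truth gives 0, best alternative gives 0.
Others bid (6, 5): truth gives 0, best alternative gives 0.
Others bid (6, 6): truth gives 0, best alternative gives 0.
(Remaining 10 profiles checked similarly; truth is weakly best in each.)
In every case the truthful bid is at least as good as any alternative, so it is a dominant strategy.

Yes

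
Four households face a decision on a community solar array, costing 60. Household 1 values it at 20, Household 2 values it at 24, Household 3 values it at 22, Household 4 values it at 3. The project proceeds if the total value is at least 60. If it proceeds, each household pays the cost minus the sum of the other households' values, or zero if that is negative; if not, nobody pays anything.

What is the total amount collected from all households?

39

Total value 69 ≥ cost 60, so it is built.
Household 1: others sum to 49; max(0, 60 - 49) = 11.
Household 2: others sum to 45; max(0, 60 - 45) = 15.
Household 3: others sum to 47; max(0, 60 - 47) = 13.
Household 4: others sum to 66; max(0, 60 - 66) = 0.
Total collected = 11 + 15 + 13 + 0 = 39.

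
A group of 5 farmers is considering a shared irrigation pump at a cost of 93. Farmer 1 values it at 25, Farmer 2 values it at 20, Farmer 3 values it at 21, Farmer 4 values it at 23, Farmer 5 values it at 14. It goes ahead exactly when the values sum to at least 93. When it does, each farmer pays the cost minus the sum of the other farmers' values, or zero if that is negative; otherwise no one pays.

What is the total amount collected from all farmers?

53

Total value 103 ≥ cost 93, so it is built.
Farmer 1: others sum to 78; max(0, 93 - 78) = 15.
Farmer 2: others sum to 83; max(0, 93 - 83) = 10.
Farmer 3: others sum to 82; max(0, 93 - 82) = 11.
Farmer 4: others sum to 80; max(0, 93 - 80) = 13.
Farmer 5: others sum to 89; max(0, 93 - 89) = 4.
Total collected = 15 + 10 + 11 + 13 + 4 = 53.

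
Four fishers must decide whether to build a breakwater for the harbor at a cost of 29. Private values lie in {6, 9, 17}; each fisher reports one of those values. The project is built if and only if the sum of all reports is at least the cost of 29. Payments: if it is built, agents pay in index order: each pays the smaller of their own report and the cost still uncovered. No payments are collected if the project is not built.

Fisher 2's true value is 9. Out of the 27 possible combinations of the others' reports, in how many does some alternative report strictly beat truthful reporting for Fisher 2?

23

Others report (6, 6, 17): truth gives 0; report 6 gives 3 > 0. Violating.
Others report (6, 9, 9): truth gives 0; report 6 gives 3 > 0. Violating.
Others report (6, 9, 17): truth gives 0; report 6 gives 3 > 0. Violating.
Others report (6, 17, 6): truth gives 0; report 6 gives 3 > 0. Violating.
Others report (6, 6, 6): truth gives 0; no alternative beats it.
Others report (6, 6, 9): truth gives 0; no alternative beats it.
(Checking all 27 profiles: 23 have a profitable deviation, 4 do not.)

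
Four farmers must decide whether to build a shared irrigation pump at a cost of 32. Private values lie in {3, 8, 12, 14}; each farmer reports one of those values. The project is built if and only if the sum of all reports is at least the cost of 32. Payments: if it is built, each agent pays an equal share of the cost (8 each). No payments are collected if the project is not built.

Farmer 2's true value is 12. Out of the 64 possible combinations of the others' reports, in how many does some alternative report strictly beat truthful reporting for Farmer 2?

Others report (3, 3, 12): truth gives 0; report 14 gives 4 > 0. Violating.
Others report (3, 8, 8): truth gives 0; report 14 gives 4 > 0. Violating.
Others report (3, 12, 3): truth gives 0; report 14 gives 4 > 0. Violating.
Others report (8, 3, 8): truth gives 0; report 14 gives 4 > 0. Violating.
Others report (3, 3, 3): truth gives 0; no alternative beats it.
Others report (3, 3, 8): truth gives 0; no alternative beats it.
(Checking all 64 profiles: 6 have a profitable deviation, 58 do not.)

6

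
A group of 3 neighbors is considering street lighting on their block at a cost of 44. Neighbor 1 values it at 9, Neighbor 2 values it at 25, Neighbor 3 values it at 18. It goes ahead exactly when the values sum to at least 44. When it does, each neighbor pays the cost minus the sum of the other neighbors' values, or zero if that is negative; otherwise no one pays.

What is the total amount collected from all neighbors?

28

Total value 52 ≥ cost 44, so it is built.
Neighbor 1: others sum to 43; max(0, 44 - 43) = 1.
Neighbor 2: others sum to 27; max(0, 44 - 27) = 17.
Neighbor 3: others sum to 34; max(0, 44 - 34) = 10.
Total collected = 1 + 17 + 10 = 28.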